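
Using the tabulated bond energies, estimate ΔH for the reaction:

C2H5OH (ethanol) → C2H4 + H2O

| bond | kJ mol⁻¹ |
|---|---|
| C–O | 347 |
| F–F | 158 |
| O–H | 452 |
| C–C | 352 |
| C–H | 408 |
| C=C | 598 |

Bonds broken (reactants):
  C–C: 1 × 352 = 352
  C–H: 5 × 408 = 2040
  C–O: 1 × 347 = 347
  O–H: 1 × 452 = 452
  Σ(broken) = 3191 kJ
Bonds formed (products):
  C–H: 4 × 408 = 1632
  C=C: 1 × 598 = 598
  O–H: 2 × 452 = 904
  Σ(formed) = 3134 kJ
ΔH = Σ(broken) − Σ(formed) = 3191 − 3134 = +57 kJ

ΔH ≈ +57 kJ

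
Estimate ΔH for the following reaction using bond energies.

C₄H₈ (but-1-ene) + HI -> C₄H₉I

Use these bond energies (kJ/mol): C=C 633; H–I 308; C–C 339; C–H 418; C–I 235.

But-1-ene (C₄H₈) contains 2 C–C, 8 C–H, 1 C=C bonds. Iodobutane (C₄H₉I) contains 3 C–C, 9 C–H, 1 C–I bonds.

Bonds broken (reactants):
  C–C: 2 × 339 = 678
  C–H: 8 × 418 = 3344
  C=C: 1 × 633 = 633
  H–I: 1 × 308 = 308
  Σ(broken) = 4963 kJ
Bonds formed (products):
  C–C: 3 × 339 = 1017
  C–H: 9 × 418 = 3762
  C–I: 1 × 235 = 235
  Σ(formed) = 5014 kJ
ΔH = Σ(broken) − Σ(formed) = 4963 − 5014 = −51 kJ

ΔH ≈ −51 kJ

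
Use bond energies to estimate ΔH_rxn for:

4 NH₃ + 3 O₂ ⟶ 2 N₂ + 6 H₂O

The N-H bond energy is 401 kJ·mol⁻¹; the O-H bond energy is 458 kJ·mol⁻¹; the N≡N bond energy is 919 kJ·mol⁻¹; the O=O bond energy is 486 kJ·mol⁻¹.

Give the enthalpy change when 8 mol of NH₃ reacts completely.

Bonds broken (reactants):
  N-H: 12 × 401 = 4812
  O=O: 3 × 486 = 1458
  Σ(broken) = 6270 kJ
Bonds formed (products):
  N≡N: 2 × 919 = 1838
  O-H: 12 × 458 = 5496
  Σ(formed) = 7334 kJ
ΔH = Σ(broken) − Σ(formed) = 6270 − 7334 = −1064 kJ
For 2× the reaction as written: 2 × (−1064) = −2128 kJ

ΔH = −2128 kJ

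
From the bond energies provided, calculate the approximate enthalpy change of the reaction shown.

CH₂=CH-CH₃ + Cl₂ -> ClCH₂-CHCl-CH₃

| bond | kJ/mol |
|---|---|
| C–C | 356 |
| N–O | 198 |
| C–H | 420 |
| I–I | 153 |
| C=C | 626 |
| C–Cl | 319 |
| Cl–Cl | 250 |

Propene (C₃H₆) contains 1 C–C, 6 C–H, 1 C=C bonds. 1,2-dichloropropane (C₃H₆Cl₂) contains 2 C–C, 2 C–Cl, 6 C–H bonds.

ΔH ≈ −118 kJ

Bonds broken (reactants):
  C–C: 1 × 356 = 356
  C–H: 6 × 420 = 2520
  C=C: 1 × 626 = 626
  Cl–Cl: 1 × 250 = 250
  Σ(broken) = 3752 kJ
Bonds formed (products):
  C–C: 2 × 356 = 712
  C–Cl: 2 × 319 = 638
  C–H: 6 × 420 = 2520
  Σ(formed) = 3870 kJ
ΔH = Σ(broken) − Σ(formed) = 3752 − 3870 = −118 kJ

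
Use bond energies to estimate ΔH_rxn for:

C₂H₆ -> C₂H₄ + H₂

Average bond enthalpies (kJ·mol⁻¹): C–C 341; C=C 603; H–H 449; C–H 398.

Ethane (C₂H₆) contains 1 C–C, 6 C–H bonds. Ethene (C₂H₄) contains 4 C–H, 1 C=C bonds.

Bonds broken (reactants):
  C–C: 1 × 341 = 341
  C–H: 6 × 398 = 2388
  Σ(broken) = 2729 kJ
Bonds formed (products):
  C–H: 4 × 398 = 1592
  C=C: 1 × 603 = 603
  H–H: 1 × 449 = 449
  Σ(formed) = 2644 kJ
ΔH = Σ(broken) − Σ(formed) = 2729 − 2644 = +85 kJ

ΔH ≈ +85 kJ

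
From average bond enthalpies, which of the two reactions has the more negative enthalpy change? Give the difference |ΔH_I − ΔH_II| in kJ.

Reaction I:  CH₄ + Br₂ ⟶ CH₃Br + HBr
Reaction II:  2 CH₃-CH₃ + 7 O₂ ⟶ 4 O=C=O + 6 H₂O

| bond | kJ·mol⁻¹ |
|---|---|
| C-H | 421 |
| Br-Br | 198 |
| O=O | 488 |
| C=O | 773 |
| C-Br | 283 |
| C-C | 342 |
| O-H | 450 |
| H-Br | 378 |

Reaction I:
  Bonds broken (reactants):
    Br-Br: 1 × 198 = 198
    C-H: 4 × 421 = 1684
    Σ(broken) = 1882 kJ
  Bonds formed (products):
    C-Br: 1 × 283 = 283
    C-H: 3 × 421 = 1263
    H-Br: 1 × 378 = 378
    Σ(formed) = 1924 kJ
  ΔH_I = 1882 − 1924 = −42 kJ
Reaction II:
  Bonds broken (reactants):
    C-C: 2 × 342 = 684
    C-H: 12 × 421 = 5052
    O=O: 7 × 488 = 3416
    Σ(broken) = 9152 kJ
  Bonds formed (products):
    C=O: 8 × 773 = 6184
    O-H: 12 × 450 = 5400
    Σ(formed) = 11584 kJ
  ΔH_II = 9152 − 11584 = −2432 kJ
ΔH_I − ΔH_II = +2390 kJ, so reaction II has the more negative ΔH; |ΔH_I − ΔH_II| = 2390 kJ.

Reaction II, by 2390 kJ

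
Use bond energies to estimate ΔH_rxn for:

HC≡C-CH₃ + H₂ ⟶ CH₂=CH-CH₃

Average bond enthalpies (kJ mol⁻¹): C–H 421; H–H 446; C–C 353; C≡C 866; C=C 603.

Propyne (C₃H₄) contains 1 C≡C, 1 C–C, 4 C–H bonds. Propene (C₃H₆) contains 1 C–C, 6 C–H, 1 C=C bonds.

Bonds broken (reactants):
  C≡C: 1 × 866 = 866
  C–C: 1 × 353 = 353
  C–H: 4 × 421 = 1684
  H–H: 1 × 446 = 446
  Σ(broken) = 3349 kJ
Bonds formed (products):
  C–C: 1 × 353 = 353
  C–H: 6 × 421 = 2526
  C=C: 1 × 603 = 603
  Σ(formed) = 3482 kJ
ΔH = Σ(broken) − Σ(formed) = 3349 − 3482 = −133 kJ

ΔH ≈ −133 kJ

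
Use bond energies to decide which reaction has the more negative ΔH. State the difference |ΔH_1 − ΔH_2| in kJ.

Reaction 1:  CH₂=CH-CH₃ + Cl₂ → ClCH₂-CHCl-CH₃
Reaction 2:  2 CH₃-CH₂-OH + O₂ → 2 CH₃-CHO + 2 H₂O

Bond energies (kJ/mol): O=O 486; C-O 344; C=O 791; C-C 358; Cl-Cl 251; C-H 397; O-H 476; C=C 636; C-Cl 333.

Reaction 2, by 429 kJ

Reaction 1:
  Bonds broken (reactants):
    C-C: 1 × 358 = 358
    C-H: 6 × 397 = 2382
    C=C: 1 × 636 = 636
    Cl-Cl: 1 × 251 = 251
    Σ(broken) = 3627 kJ
  Bonds formed (products):
    C-C: 2 × 358 = 716
    C-Cl: 2 × 333 = 666
    C-H: 6 × 397 = 2382
    Σ(formed) = 3764 kJ
  ΔH_1 = 3627 − 3764 = −137 kJ
Reaction 2:
  Bonds broken (reactants):
    C-C: 2 × 358 = 716
    C-H: 10 × 397 = 3970
    C-O: 2 × 344 = 688
    O-H: 2 × 476 = 952
    O=O: 1 × 486 = 486
    Σ(broken) = 6812 kJ
  Bonds formed (products):
    C-C: 2 × 358 = 716
    C-H: 8 × 397 = 3176
    C=O: 2 × 791 = 1582
    O-H: 4 × 476 = 1904
    Σ(formed) = 7378 kJ
  ΔH_2 = 6812 − 7378 = −566 kJ
ΔH_1 − ΔH_2 = +429 kJ, so reaction 2 has the more negative ΔH; |ΔH_1 − ΔH_2| = 429 kJ.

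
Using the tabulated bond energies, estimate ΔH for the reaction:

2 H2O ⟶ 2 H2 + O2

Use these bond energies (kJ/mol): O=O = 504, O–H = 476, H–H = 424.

Bonds broken (reactants):
  O–H: 4 × 476 = 1904
  Σ(broken) = 1904 kJ
Bonds formed (products):
  H–H: 2 × 424 = 848
  O=O: 1 × 504 = 504
  Σ(formed) = 1352 kJ
ΔH = Σ(broken) − Σ(formed) = 1904 − 1352 = +552 kJ

ΔH ≈ +552 kJ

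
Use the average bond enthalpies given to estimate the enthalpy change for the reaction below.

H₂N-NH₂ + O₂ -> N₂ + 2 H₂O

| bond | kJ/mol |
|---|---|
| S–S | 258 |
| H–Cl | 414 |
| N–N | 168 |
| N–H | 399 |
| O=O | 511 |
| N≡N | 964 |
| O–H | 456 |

ΔH ≈ −513 kJ

Bonds broken (reactants):
  N–H: 4 × 399 = 1596
  N–N: 1 × 168 = 168
  O=O: 1 × 511 = 511
  Σ(broken) = 2275 kJ
Bonds formed (products):
  N≡N: 1 × 964 = 964
  O–H: 4 × 456 = 1824
  Σ(formed) = 2788 kJ
ΔH = Σ(broken) − Σ(formed) = 2275 − 2788 = −513 kJ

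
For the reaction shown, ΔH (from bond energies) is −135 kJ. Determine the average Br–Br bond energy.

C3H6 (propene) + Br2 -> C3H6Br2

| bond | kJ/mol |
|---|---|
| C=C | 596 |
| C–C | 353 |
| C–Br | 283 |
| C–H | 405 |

Let D be the Br–Br bond energy.
Σ(broken) = 1×D + 1×353 + 6×405 + 1×596 = 3379 + D
Σ(formed) = 2×283 + 2×353 + 6×405 = 3702
ΔH = Σ(broken) − Σ(formed) = (3379 + D) − (3702) = −323 + D
Setting this equal to −135 kJ gives D = 188 kJ/mol.

D(Br–Br) ≈ 188 kJ/mol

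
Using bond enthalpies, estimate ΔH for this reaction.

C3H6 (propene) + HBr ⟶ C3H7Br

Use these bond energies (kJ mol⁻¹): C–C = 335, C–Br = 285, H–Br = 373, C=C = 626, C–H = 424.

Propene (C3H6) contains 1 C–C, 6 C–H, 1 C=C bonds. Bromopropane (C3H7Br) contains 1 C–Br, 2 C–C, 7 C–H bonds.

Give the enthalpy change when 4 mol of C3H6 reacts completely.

ΔH = −180 kJ

Bonds broken (reactants):
  C–C: 1 × 335 = 335
  C–H: 6 × 424 = 2544
  C=C: 1 × 626 = 626
  H–Br: 1 × 373 = 373
  Σ(broken) = 3878 kJ
Bonds formed (products):
  C–Br: 1 × 285 = 285
  C–C: 2 × 335 = 670
  C–H: 7 × 424 = 2968
  Σ(formed) = 3923 kJ
ΔH = Σ(broken) − Σ(formed) = 3878 − 3923 = −45 kJ
For 4× the reaction as written: 4 × (−45) = −180 kJ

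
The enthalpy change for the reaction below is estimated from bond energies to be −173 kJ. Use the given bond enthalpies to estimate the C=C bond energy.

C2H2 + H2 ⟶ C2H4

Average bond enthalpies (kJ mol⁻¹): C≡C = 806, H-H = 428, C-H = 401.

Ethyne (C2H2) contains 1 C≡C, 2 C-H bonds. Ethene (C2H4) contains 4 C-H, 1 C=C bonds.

D(C=C) ≈ 605 kJ/mol

Let D be the C=C bond energy.
Σ(broken) = 1×806 + 2×401 + 1×428 = 2036
Σ(formed) = 4×401 + 1×D = 1604 + D
ΔH = Σ(broken) − Σ(formed) = (2036) − (1604 + D) = +432 − D
Setting this equal to −173 kJ gives D = 605 kJ/mol.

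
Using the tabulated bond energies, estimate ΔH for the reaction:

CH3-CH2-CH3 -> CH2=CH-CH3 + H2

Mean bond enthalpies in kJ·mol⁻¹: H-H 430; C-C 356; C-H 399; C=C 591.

Bonds broken (reactants):
  C-C: 2 × 356 = 712
  C-H: 8 × 399 = 3192
  Σ(broken) = 3904 kJ
Bonds formed (products):
  C-C: 1 × 356 = 356
  C-H: 6 × 399 = 2394
  C=C: 1 × 591 = 591
  H-H: 1 × 430 = 430
  Σ(formed) = 3771 kJ
ΔH = Σ(broken) − Σ(formed) = 3904 − 3771 = +133 kJ

ΔH ≈ +133 kJ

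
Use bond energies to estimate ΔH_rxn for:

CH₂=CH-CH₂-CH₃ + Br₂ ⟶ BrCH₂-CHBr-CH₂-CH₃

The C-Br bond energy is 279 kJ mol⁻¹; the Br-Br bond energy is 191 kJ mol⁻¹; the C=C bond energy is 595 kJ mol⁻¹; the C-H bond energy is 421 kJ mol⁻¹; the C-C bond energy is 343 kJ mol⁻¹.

ΔH ≈ −115 kJ

Bonds broken (reactants):
  Br-Br: 1 × 191 = 191
  C-C: 2 × 343 = 686
  C-H: 8 × 421 = 3368
  C=C: 1 × 595 = 595
  Σ(broken) = 4840 kJ
Bonds formed (products):
  C-Br: 2 × 279 = 558
  C-C: 3 × 343 = 1029
  C-H: 8 × 421 = 3368
  Σ(formed) = 4955 kJ
ΔH = Σ(broken) − Σ(formed) = 4840 − 4955 = −115 kJ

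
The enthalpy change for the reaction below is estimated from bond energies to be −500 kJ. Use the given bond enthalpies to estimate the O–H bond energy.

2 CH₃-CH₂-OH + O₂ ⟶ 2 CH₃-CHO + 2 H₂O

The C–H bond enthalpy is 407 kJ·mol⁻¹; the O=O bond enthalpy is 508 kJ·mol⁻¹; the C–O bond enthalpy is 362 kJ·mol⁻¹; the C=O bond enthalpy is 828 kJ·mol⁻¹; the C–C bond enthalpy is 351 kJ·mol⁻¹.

D(O–H) ≈ 445 kJ/mol

Let D be the O–H bond energy.
Σ(broken) = 2×351 + 10×407 + 2×362 + 2×D + 1×508 = 6004 + 2D
Σ(formed) = 2×351 + 8×407 + 2×828 + 4×D = 5614 + 4D
ΔH = Σ(broken) − Σ(formed) = (6004 + 2D) − (5614 + 4D) = +390 − 2D
Setting this equal to −500 kJ gives 2D = 890, so D = 445 kJ/mol.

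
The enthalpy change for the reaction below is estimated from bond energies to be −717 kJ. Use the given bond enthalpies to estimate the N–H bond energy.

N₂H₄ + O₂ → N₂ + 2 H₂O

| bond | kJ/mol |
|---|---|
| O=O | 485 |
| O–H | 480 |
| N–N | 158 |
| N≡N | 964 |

D(N–H) ≈ 381 kJ/mol

Let D be the N–H bond energy.
Σ(broken) = 4×D + 1×158 + 1×485 = 643 + 4D
Σ(formed) = 1×964 + 4×480 = 2884
ΔH = Σ(broken) − Σ(formed) = (643 + 4D) − (2884) = −2241 + 4D
Setting this equal to −717 kJ gives 4D = 1524, so D = 381 kJ/mol.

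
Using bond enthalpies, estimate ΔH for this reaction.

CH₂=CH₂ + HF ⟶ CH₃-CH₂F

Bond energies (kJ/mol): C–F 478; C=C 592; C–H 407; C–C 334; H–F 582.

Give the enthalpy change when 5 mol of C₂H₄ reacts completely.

ΔH = −225 kJ

Bonds broken (reactants):
  C–H: 4 × 407 = 1628
  C=C: 1 × 592 = 592
  H–F: 1 × 582 = 582
  Σ(broken) = 2802 kJ
Bonds formed (products):
  C–C: 1 × 334 = 334
  C–F: 1 × 478 = 478
  C–H: 5 × 407 = 2035
  Σ(formed) = 2847 kJ
ΔH = Σ(broken) − Σ(formed) = 2802 − 2847 = −45 kJ
For 5× the reaction as written: 5 × (−45) = −225 kJ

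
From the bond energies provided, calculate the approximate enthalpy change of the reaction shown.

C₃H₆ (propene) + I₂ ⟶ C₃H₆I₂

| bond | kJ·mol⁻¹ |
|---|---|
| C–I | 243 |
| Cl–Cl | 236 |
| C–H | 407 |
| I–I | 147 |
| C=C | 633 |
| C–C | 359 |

Bonds broken (reactants):
  C–C: 1 × 359 = 359
  C–H: 6 × 407 = 2442
  C=C: 1 × 633 = 633
  I–I: 1 × 147 = 147
  Σ(broken) = 3581 kJ
Bonds formed (products):
  C–C: 2 × 359 = 718
  C–H: 6 × 407 = 2442
  C–I: 2 × 243 = 486
  Σ(formed) = 3646 kJ
ΔH = Σ(broken) − Σ(formed) = 3581 − 3646 = −65 kJ

ΔH ≈ −65 kJ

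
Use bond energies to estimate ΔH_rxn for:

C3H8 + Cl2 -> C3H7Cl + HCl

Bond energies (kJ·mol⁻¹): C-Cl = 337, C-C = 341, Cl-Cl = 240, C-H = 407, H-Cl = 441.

ΔH ≈ −131 kJ

Bonds broken (reactants):
  C-C: 2 × 341 = 682
  C-H: 8 × 407 = 3256
  Cl-Cl: 1 × 240 = 240
  Σ(broken) = 4178 kJ
Bonds formed (products):
  C-C: 2 × 341 = 682
  C-Cl: 1 × 337 = 337
  C-H: 7 × 407 = 2849
  H-Cl: 1 × 441 = 441
  Σ(formed) = 4309 kJ
ΔH = Σ(broken) − Σ(formed) = 4178 − 4309 = −131 kJ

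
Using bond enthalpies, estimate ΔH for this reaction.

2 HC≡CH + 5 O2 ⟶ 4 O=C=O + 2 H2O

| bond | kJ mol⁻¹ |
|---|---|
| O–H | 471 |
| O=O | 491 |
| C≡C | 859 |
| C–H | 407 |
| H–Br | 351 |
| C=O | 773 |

Bonds broken (reactants):
  C≡C: 2 × 859 = 1718
  C–H: 4 × 407 = 1628
  O=O: 5 × 491 = 2455
  Σ(broken) = 5801 kJ
Bonds formed (products):
  C=O: 8 × 773 = 6184
  O–H: 4 × 471 = 1884
  Σ(formed) = 8068 kJ
ΔH = Σ(broken) − Σ(formed) = 5801 − 8068 = −2267 kJ

ΔH ≈ −2267 kJ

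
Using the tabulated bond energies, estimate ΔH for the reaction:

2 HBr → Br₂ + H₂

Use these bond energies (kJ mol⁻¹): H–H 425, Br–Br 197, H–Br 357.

Bonds broken (reactants):
  H–Br: 2 × 357 = 714
  Σ(broken) = 714 kJ
Bonds formed (products):
  Br–Br: 1 × 197 = 197
  H–H: 1 × 425 = 425
  Σ(formed) = 622 kJ
ΔH = Σ(broken) − Σ(formed) = 714 − 622 = +92 kJ

ΔH ≈ +92 kJ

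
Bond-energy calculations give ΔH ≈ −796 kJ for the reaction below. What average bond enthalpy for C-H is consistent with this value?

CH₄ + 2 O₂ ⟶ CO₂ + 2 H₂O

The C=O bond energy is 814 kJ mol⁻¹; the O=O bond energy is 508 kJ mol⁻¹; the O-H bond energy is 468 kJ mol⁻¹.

Let D be the C-H bond energy.
Σ(broken) = 4×D + 2×508 = 1016 + 4D
Σ(formed) = 2×814 + 4×468 = 3500
ΔH = Σ(broken) − Σ(formed) = (1016 + 4D) − (3500) = −2484 + 4D
Setting this equal to −796 kJ gives 4D = 1688, so D = 422 kJ/mol.

D(C-H) ≈ 422 kJ/mol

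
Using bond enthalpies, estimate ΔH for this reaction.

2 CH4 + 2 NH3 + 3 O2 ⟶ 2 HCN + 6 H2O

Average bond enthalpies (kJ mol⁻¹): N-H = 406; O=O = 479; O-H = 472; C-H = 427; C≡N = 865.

ΔH ≈ −959 kJ

Bonds broken (reactants):
  C-H: 8 × 427 = 3416
  N-H: 6 × 406 = 2436
  O=O: 3 × 479 = 1437
  Σ(broken) = 7289 kJ
Bonds formed (products):
  C≡N: 2 × 865 = 1730
  C-H: 2 × 427 = 854
  O-H: 12 × 472 = 5664
  Σ(formed) = 8248 kJ
ΔH = Σ(broken) − Σ(formed) = 7289 − 8248 = −959 kJ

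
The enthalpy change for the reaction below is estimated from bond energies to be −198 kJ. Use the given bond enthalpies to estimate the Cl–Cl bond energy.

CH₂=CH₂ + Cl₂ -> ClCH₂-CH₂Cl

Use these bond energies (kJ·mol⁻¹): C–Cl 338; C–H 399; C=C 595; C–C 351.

D(Cl–Cl) ≈ 234 kJ/mol

Let D be the Cl–Cl bond energy.
Σ(broken) = 4×399 + 1×595 + 1×D = 2191 + D
Σ(formed) = 1×351 + 2×338 + 4×399 = 2623
ΔH = Σ(broken) − Σ(formed) = (2191 + D) − (2623) = −432 + D
Setting this equal to −198 kJ gives D = 234 kJ/mol.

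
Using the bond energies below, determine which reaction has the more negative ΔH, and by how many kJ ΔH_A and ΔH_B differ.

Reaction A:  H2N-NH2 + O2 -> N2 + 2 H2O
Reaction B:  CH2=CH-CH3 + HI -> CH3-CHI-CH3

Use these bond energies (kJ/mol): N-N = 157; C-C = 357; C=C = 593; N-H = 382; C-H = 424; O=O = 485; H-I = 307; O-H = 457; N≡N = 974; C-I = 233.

Reaction A:
  Bonds broken (reactants):
    N-H: 4 × 382 = 1528
    N-N: 1 × 157 = 157
    O=O: 1 × 485 = 485
    Σ(broken) = 2170 kJ
  Bonds formed (products):
    N≡N: 1 × 974 = 974
    O-H: 4 × 457 = 1828
    Σ(formed) = 2802 kJ
  ΔH_A = 2170 − 2802 = −632 kJ
Reaction B:
  Bonds broken (reactants):
    C-C: 1 × 357 = 357
    C-H: 6 × 424 = 2544
    C=C: 1 × 593 = 593
    H-I: 1 × 307 = 307
    Σ(broken) = 3801 kJ
  Bonds formed (products):
    C-C: 2 × 357 = 714
    C-H: 7 × 424 = 2968
    C-I: 1 × 233 = 233
    Σ(formed) = 3915 kJ
  ΔH_B = 3801 − 3915 = −114 kJ
ΔH_A − ΔH_B = −518 kJ, so reaction A has the more negative ΔH; |ΔH_A − ΔH_B| = 518 kJ.

Reaction A, by 518 kJ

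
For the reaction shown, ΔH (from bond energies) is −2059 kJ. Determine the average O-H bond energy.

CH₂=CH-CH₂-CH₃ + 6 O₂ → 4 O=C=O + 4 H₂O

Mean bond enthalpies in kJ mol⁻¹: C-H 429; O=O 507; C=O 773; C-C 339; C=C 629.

D(O-H) ≈ 457 kJ/mol

Let D be the O-H bond energy.
Σ(broken) = 2×339 + 8×429 + 1×629 + 6×507 = 7781
Σ(formed) = 8×773 + 8×D = 6184 + 8D
ΔH = Σ(broken) − Σ(formed) = (7781) − (6184 + 8D) = +1597 − 8D
Setting this equal to −2059 kJ gives 8D = 3656, so D = 457 kJ/mol.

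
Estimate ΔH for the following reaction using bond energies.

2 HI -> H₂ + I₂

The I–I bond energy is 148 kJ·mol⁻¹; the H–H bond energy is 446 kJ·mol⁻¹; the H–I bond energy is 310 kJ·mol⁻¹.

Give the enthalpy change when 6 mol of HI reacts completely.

ΔH = +78 kJ

Bonds broken (reactants):
  H–I: 2 × 310 = 620
  Σ(broken) = 620 kJ
Bonds formed (products):
  H–H: 1 × 446 = 446
  I–I: 1 × 148 = 148
  Σ(formed) = 594 kJ
ΔH = Σ(broken) − Σ(formed) = 620 − 594 = +26 kJ
For 3× the reaction as written: 3 × (+26) = +78 kJ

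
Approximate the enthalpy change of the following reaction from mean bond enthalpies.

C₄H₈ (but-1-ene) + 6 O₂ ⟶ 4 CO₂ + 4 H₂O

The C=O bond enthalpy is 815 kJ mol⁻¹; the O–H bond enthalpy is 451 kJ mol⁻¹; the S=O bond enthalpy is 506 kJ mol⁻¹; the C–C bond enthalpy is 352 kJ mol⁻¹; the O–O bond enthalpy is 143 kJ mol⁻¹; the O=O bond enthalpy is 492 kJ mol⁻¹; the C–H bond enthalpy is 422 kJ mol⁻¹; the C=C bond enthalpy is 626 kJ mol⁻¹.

Bonds broken (reactants):
  C–C: 2 × 352 = 704
  C–H: 8 × 422 = 3376
  C=C: 1 × 626 = 626
  O=O: 6 × 492 = 2952
  Σ(broken) = 7658 kJ
Bonds formed (products):
  C=O: 8 × 815 = 6520
  O–H: 8 × 451 = 3608
  Σ(formed) = 10128 kJ
ΔH = Σ(broken) − Σ(formed) = 7658 − 10128 = −2470 kJ

ΔH ≈ −2470 kJ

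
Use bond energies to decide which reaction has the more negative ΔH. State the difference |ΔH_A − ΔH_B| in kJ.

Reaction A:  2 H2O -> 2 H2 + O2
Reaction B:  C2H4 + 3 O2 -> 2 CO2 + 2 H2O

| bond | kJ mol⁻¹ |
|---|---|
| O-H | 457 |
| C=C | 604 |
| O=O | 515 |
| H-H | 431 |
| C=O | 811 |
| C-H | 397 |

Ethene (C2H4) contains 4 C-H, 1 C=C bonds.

Reaction A:
  Bonds broken (reactants):
    O-H: 4 × 457 = 1828
    Σ(broken) = 1828 kJ
  Bonds formed (products):
    H-H: 2 × 431 = 862
    O=O: 1 × 515 = 515
    Σ(formed) = 1377 kJ
  ΔH_A = 1828 − 1377 = +451 kJ
Reaction B:
  Bonds broken (reactants):
    C-H: 4 × 397 = 1588
    C=C: 1 × 604 = 604
    O=O: 3 × 515 = 1545
    Σ(broken) = 3737 kJ
  Bonds formed (products):
    C=O: 4 × 811 = 3244
    O-H: 4 × 457 = 1828
    Σ(formed) = 5072 kJ
  ΔH_B = 3737 − 5072 = −1335 kJ
ΔH_A − ΔH_B = +1786 kJ, so reaction B has the more negative ΔH; |ΔH_A − ΔH_B| = 1786 kJ.

Reaction B, by 1786 kJ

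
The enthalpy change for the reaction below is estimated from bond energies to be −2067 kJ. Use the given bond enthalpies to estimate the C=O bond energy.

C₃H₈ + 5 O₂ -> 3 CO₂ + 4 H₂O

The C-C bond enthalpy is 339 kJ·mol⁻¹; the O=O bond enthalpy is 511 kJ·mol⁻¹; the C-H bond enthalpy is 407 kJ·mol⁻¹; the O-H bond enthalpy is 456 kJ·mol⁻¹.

D(C=O) ≈ 818 kJ/mol

Let D be the C=O bond energy.
Σ(broken) = 2×339 + 8×407 + 5×511 = 6489
Σ(formed) = 6×D + 8×456 = 3648 + 6D
ΔH = Σ(broken) − Σ(formed) = (6489) − (3648 + 6D) = +2841 − 6D
Setting this equal to −2067 kJ gives 6D = 4908, so D = 818 kJ/mol.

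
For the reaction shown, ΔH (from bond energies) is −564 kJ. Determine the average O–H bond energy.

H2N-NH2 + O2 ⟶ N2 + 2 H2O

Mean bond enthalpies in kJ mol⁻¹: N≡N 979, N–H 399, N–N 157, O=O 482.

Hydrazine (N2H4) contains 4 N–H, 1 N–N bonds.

D(O–H) ≈ 455 kJ/mol

Let D be the O–H bond energy.
Σ(broken) = 4×399 + 1×157 + 1×482 = 2235
Σ(formed) = 1×979 + 4×D = 979 + 4D
ΔH = Σ(broken) − Σ(formed) = (2235) − (979 + 4D) = +1256 − 4D
Setting this equal to −564 kJ gives 4D = 1820, so D = 455 kJ/mol.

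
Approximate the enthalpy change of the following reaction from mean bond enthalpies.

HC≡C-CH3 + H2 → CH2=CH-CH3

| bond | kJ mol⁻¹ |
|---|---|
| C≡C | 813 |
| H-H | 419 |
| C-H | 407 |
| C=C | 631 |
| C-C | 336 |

ΔH ≈ −213 kJ

Bonds broken (reactants):
  C≡C: 1 × 813 = 813
  C-C: 1 × 336 = 336
  C-H: 4 × 407 = 1628
  H-H: 1 × 419 = 419
  Σ(broken) = 3196 kJ
Bonds formed (products):
  C-C: 1 × 336 = 336
  C-H: 6 × 407 = 2442
  C=C: 1 × 631 = 631
  Σ(formed) = 3409 kJ
ΔH = Σ(broken) − Σ(formed) = 3196 − 3409 = −213 kJ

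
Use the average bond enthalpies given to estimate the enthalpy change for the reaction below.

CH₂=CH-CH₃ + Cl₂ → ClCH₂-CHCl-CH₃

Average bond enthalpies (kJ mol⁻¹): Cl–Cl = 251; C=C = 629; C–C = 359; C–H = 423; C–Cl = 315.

Bonds broken (reactants):
  C–C: 1 × 359 = 359
  C–H: 6 × 423 = 2538
  C=C: 1 × 629 = 629
  Cl–Cl: 1 × 251 = 251
  Σ(broken) = 3777 kJ
Bonds formed (products):
  C–C: 2 × 359 = 718
  C–Cl: 2 × 315 = 630
  C–H: 6 × 423 = 2538
  Σ(formed) = 3886 kJ
ΔH = Σ(broken) − Σ(formed) = 3777 − 3886 = −109 kJ

ΔH ≈ −109 kJ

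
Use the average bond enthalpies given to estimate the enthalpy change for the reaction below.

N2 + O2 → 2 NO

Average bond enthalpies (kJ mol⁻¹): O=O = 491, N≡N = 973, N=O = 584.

ΔH ≈ +296 kJ

Bonds broken (reactants):
  N≡N: 1 × 973 = 973
  O=O: 1 × 491 = 491
  Σ(broken) = 1464 kJ
Bonds formed (products):
  N=O: 2 × 584 = 1168
  Σ(formed) = 1168 kJ
ΔH = Σ(broken) − Σ(formed) = 1464 − 1168 = +296 kJ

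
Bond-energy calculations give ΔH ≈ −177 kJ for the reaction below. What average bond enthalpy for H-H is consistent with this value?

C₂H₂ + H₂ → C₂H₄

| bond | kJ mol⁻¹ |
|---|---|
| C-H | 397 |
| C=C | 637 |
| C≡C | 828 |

D(H-H) ≈ 426 kJ/mol

Let D be the H-H bond energy.
Σ(broken) = 1×828 + 2×397 + 1×D = 1622 + D
Σ(formed) = 4×397 + 1×637 = 2225
ΔH = Σ(broken) − Σ(formed) = (1622 + D) − (2225) = −603 + D
Setting this equal to −177 kJ gives D = 426 kJ/mol.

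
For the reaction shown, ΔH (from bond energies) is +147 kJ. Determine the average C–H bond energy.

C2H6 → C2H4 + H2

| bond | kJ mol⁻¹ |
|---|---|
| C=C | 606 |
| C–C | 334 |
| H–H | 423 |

Let D be the C–H bond energy.
Σ(broken) = 1×334 + 6×D = 334 + 6D
Σ(formed) = 4×D + 1×606 + 1×423 = 1029 + 4D
ΔH = Σ(broken) − Σ(formed) = (334 + 6D) − (1029 + 4D) = −695 + 2D
Setting this equal to +147 kJ gives 2D = 842, so D = 421 kJ/mol.

D(C–H) ≈ 421 kJ/mol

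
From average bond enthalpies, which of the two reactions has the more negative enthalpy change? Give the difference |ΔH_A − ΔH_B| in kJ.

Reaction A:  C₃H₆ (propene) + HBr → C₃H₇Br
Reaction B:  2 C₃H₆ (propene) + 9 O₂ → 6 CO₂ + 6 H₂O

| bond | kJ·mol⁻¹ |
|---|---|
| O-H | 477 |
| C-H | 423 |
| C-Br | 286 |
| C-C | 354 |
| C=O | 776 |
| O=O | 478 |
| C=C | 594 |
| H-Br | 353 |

Reaction A:
  Bonds broken (reactants):
    C-C: 1 × 354 = 354
    C-H: 6 × 423 = 2538
    C=C: 1 × 594 = 594
    H-Br: 1 × 353 = 353
    Σ(broken) = 3839 kJ
  Bonds formed (products):
    C-Br: 1 × 286 = 286
    C-C: 2 × 354 = 708
    C-H: 7 × 423 = 2961
    Σ(formed) = 3955 kJ
  ΔH_A = 3839 − 3955 = −116 kJ
Reaction B:
  Bonds broken (reactants):
    C-C: 2 × 354 = 708
    C-H: 12 × 423 = 5076
    C=C: 2 × 594 = 1188
    O=O: 9 × 478 = 4302
    Σ(broken) = 11274 kJ
  Bonds formed (products):
    C=O: 12 × 776 = 9312
    O-H: 12 × 477 = 5724
    Σ(formed) = 15036 kJ
  ΔH_B = 11274 − 15036 = −3762 kJ
ΔH_A − ΔH_B = +3646 kJ, so reaction B has the more negative ΔH; |ΔH_A − ΔH_B| = 3646 kJ.

Reaction B, by 3646 kJ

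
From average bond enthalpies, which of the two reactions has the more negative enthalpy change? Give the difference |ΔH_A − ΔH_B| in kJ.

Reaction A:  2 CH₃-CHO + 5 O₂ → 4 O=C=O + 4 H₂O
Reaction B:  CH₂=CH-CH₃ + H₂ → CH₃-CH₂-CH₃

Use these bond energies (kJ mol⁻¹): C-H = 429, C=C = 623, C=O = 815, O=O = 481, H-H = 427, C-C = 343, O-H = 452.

Reaction A:
  Bonds broken (reactants):
    C-C: 2 × 343 = 686
    C-H: 8 × 429 = 3432
    C=O: 2 × 815 = 1630
    O=O: 5 × 481 = 2405
    Σ(broken) = 8153 kJ
  Bonds formed (products):
    C=O: 8 × 815 = 6520
    O-H: 8 × 452 = 3616
    Σ(formed) = 10136 kJ
  ΔH_A = 8153 − 10136 = −1983 kJ
Reaction B:
  Bonds broken (reactants):
    C-C: 1 × 343 = 343
    C-H: 6 × 429 = 2574
    C=C: 1 × 623 = 623
    H-H: 1 × 427 = 427
    Σ(broken) = 3967 kJ
  Bonds formed (products):
    C-C: 2 × 343 = 686
    C-H: 8 × 429 = 3432
    Σ(formed) = 4118 kJ
  ΔH_B = 3967 − 4118 = −151 kJ
ΔH_A − ΔH_B = −1832 kJ, so reaction A has the more negative ΔH; |ΔH_A − ΔH_B| = 1832 kJ.

Reaction A, by 1832 kJ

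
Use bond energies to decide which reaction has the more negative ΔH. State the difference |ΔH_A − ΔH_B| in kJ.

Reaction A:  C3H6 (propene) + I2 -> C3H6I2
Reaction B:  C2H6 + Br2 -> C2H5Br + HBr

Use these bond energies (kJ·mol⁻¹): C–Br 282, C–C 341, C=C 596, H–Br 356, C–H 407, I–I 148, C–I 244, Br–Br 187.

Reaction A, by 41 kJ

Reaction A:
  Bonds broken (reactants):
    C–C: 1 × 341 = 341
    C–H: 6 × 407 = 2442
    C=C: 1 × 596 = 596
    I–I: 1 × 148 = 148
    Σ(broken) = 3527 kJ
  Bonds formed (products):
    C–C: 2 × 341 = 682
    C–H: 6 × 407 = 2442
    C–I: 2 × 244 = 488
    Σ(formed) = 3612 kJ
  ΔH_A = 3527 − 3612 = −85 kJ
Reaction B:
  Bonds broken (reactants):
    Br–Br: 1 × 187 = 187
    C–C: 1 × 341 = 341
    C–H: 6 × 407 = 2442
    Σ(broken) = 2970 kJ
  Bonds formed (products):
    C–Br: 1 × 282 = 282
    C–C: 1 × 341 = 341
    C–H: 5 × 407 = 2035
    H–Br: 1 × 356 = 356
    Σ(formed) = 3014 kJ
  ΔH_B = 2970 − 3014 = −44 kJ
ΔH_A − ΔH_B = −41 kJ, so reaction A has the more negative ΔH; |ΔH_A − ΔH_B| = 41 kJ.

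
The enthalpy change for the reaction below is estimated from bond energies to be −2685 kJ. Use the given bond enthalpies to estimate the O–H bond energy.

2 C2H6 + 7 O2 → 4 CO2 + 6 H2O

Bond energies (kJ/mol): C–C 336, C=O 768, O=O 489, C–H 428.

D(O–H) ≈ 481 kJ/mol

Let D be the O–H bond energy.
Σ(broken) = 2×336 + 12×428 + 7×489 = 9231
Σ(formed) = 8×768 + 12×D = 6144 + 12D
ΔH = Σ(broken) − Σ(formed) = (9231) − (6144 + 12D) = +3087 − 12D
Setting this equal to −2685 kJ gives 12D = 5772, so D = 481 kJ/mol.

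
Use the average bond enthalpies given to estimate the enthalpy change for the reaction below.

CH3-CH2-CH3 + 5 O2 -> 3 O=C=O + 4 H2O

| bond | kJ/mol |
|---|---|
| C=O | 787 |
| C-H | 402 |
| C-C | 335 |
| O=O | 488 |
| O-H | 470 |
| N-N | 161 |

ΔH ≈ −2156 kJ

Bonds broken (reactants):
  C-C: 2 × 335 = 670
  C-H: 8 × 402 = 3216
  O=O: 5 × 488 = 2440
  Σ(broken) = 6326 kJ
Bonds formed (products):
  C=O: 6 × 787 = 4722
  O-H: 8 × 470 = 3760
  Σ(formed) = 8482 kJ
ΔH = Σ(broken) − Σ(formed) = 6326 − 8482 = −2156 kJ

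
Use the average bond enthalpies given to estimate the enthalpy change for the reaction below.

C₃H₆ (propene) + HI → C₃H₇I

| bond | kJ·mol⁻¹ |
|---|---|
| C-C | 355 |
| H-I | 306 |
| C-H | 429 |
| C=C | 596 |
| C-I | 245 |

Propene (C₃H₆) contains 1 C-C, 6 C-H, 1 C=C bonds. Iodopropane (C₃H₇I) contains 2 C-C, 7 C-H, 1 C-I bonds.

Bonds broken (reactants):
  C-C: 1 × 355 = 355
  C-H: 6 × 429 = 2574
  C=C: 1 × 596 = 596
  H-I: 1 × 306 = 306
  Σ(broken) = 3831 kJ
Bonds formed (products):
  C-C: 2 × 355 = 710
  C-H: 7 × 429 = 3003
  C-I: 1 × 245 = 245
  Σ(formed) = 3958 kJ
ΔH = Σ(broken) − Σ(formed) = 3831 − 3958 = −127 kJ

ΔH ≈ −127 kJ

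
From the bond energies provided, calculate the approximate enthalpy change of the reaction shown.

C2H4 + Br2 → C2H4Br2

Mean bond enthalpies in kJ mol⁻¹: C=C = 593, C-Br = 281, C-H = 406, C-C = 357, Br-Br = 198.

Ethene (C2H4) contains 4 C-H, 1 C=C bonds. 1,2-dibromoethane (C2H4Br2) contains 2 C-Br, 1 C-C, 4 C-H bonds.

Bonds broken (reactants):
  Br-Br: 1 × 198 = 198
  C-H: 4 × 406 = 1624
  C=C: 1 × 593 = 593
  Σ(broken) = 2415 kJ
Bonds formed (products):
  C-Br: 2 × 281 = 562
  C-C: 1 × 357 = 357
  C-H: 4 × 406 = 1624
  Σ(formed) = 2543 kJ
ΔH = Σ(broken) − Σ(formed) = 2415 − 2543 = −128 kJ

ΔH ≈ −128 kJ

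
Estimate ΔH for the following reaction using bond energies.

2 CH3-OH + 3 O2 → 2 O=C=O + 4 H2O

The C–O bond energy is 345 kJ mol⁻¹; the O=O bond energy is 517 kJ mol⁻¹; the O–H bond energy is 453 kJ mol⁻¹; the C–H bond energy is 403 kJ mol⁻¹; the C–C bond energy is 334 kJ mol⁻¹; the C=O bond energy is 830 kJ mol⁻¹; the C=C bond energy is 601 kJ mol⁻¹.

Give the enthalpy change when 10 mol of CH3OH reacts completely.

Bonds broken (reactants):
  C–H: 6 × 403 = 2418
  C–O: 2 × 345 = 690
  O–H: 2 × 453 = 906
  O=O: 3 × 517 = 1551
  Σ(broken) = 5565 kJ
Bonds formed (products):
  C=O: 4 × 830 = 3320
  O–H: 8 × 453 = 3624
  Σ(formed) = 6944 kJ
ΔH = Σ(broken) − Σ(formed) = 5565 − 6944 = −1379 kJ
For 5× the reaction as written: 5 × (−1379) = −6895 kJ

ΔH = −6895 kJ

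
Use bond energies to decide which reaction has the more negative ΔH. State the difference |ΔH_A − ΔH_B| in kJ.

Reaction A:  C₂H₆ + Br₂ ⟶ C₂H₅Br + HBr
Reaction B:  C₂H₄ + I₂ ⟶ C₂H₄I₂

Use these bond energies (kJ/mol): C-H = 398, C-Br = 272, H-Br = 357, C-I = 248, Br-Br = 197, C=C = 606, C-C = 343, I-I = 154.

Reaction A:
  Bonds broken (reactants):
    Br-Br: 1 × 197 = 197
    C-C: 1 × 343 = 343
    C-H: 6 × 398 = 2388
    Σ(broken) = 2928 kJ
  Bonds formed (products):
    C-Br: 1 × 272 = 272
    C-C: 1 × 343 = 343
    C-H: 5 × 398 = 1990
    H-Br: 1 × 357 = 357
    Σ(formed) = 2962 kJ
  ΔH_A = 2928 − 2962 = −34 kJ
Reaction B:
  Bonds broken (reactants):
    C-H: 4 × 398 = 1592
    C=C: 1 × 606 = 606
    I-I: 1 × 154 = 154
    Σ(broken) = 2352 kJ
  Bonds formed (products):
    C-C: 1 × 343 = 343
    C-H: 4 × 398 = 1592
    C-I: 2 × 248 = 496
    Σ(formed) = 2431 kJ
  ΔH_B = 2352 − 2431 = −79 kJ
ΔH_A − ΔH_B = +45 kJ, so reaction B has the more negative ΔH; |ΔH_A − ΔH_B| = 45 kJ.

Reaction B, by 45 kJ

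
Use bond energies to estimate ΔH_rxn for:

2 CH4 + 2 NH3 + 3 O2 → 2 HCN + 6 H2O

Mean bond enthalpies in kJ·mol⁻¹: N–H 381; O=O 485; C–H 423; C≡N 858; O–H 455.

ΔH ≈ −897 kJ

Bonds broken (reactants):
  C–H: 8 × 423 = 3384
  N–H: 6 × 381 = 2286
  O=O: 3 × 485 = 1455
  Σ(broken) = 7125 kJ
Bonds formed (products):
  C≡N: 2 × 858 = 1716
  C–H: 2 × 423 = 846
  O–H: 12 × 455 = 5460
  Σ(formed) = 8022 kJ
ΔH = Σ(broken) − Σ(formed) = 7125 − 8022 = −897 kJ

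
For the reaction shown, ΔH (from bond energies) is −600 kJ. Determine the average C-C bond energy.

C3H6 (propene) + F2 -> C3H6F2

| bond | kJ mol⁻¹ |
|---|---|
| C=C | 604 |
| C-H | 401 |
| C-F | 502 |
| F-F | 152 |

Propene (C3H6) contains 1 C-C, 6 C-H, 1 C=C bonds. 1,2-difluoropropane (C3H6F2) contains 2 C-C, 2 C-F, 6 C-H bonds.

Let D be the C-C bond energy.
Σ(broken) = 1×D + 6×401 + 1×604 + 1×152 = 3162 + D
Σ(formed) = 2×D + 2×502 + 6×401 = 3410 + 2D
ΔH = Σ(broken) − Σ(formed) = (3162 + D) − (3410 + 2D) = −248 − D
Setting this equal to −600 kJ gives D = 352 kJ/mol.

D(C-C) ≈ 352 kJ/mol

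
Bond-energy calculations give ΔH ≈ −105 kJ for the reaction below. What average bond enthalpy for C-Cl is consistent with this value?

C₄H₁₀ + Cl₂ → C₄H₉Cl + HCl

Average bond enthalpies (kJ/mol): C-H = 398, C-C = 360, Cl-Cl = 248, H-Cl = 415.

D(C-Cl) ≈ 336 kJ/mol

Let D be the C-Cl bond energy.
Σ(broken) = 3×360 + 10×398 + 1×248 = 5308
Σ(formed) = 3×360 + 1×D + 9×398 + 1×415 = 5077 + D
ΔH = Σ(broken) − Σ(formed) = (5308) − (5077 + D) = +231 − D
Setting this equal to −105 kJ gives D = 336 kJ/mol.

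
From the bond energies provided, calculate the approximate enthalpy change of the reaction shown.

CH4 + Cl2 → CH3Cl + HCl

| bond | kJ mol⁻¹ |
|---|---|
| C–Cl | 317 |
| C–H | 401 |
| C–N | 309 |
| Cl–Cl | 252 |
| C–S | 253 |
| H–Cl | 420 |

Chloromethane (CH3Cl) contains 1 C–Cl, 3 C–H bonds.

Bonds broken (reactants):
  C–H: 4 × 401 = 1604
  Cl–Cl: 1 × 252 = 252
  Σ(broken) = 1856 kJ
Bonds formed (products):
  C–Cl: 1 × 317 = 317
  C–H: 3 × 401 = 1203
  H–Cl: 1 × 420 = 420
  Σ(formed) = 1940 kJ
ΔH = Σ(broken) − Σ(formed) = 1856 − 1940 = −84 kJ

ΔH ≈ −84 kJ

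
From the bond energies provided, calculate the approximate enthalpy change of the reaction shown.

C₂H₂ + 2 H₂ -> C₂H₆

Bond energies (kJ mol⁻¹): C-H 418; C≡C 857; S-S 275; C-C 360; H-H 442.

ΔH ≈ −291 kJ

Bonds broken (reactants):
  C≡C: 1 × 857 = 857
  C-H: 2 × 418 = 836
  H-H: 2 × 442 = 884
  Σ(broken) = 2577 kJ
Bonds formed (products):
  C-C: 1 × 360 = 360
  C-H: 6 × 418 = 2508
  Σ(formed) = 2868 kJ
ΔH = Σ(broken) − Σ(formed) = 2577 − 2868 = −291 kJ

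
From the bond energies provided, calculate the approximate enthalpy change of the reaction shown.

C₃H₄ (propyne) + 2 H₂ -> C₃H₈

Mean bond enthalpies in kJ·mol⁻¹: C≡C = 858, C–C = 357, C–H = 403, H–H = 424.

ΔH ≈ −263 kJ

Bonds broken (reactants):
  C≡C: 1 × 858 = 858
  C–C: 1 × 357 = 357
  C–H: 4 × 403 = 1612
  H–H: 2 × 424 = 848
  Σ(broken) = 3675 kJ
Bonds formed (products):
  C–C: 2 × 357 = 714
  C–H: 8 × 403 = 3224
  Σ(formed) = 3938 kJ
ΔH = Σ(broken) − Σ(formed) = 3675 − 3938 = −263 kJ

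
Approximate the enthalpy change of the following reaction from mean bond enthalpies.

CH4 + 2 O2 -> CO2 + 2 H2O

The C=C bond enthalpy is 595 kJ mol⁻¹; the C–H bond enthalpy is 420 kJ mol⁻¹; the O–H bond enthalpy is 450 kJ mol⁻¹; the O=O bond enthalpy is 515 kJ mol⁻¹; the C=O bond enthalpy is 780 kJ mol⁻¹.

Bonds broken (reactants):
  C–H: 4 × 420 = 1680
  O=O: 2 × 515 = 1030
  Σ(broken) = 2710 kJ
Bonds formed (products):
  C=O: 2 × 780 = 1560
  O–H: 4 × 450 = 1800
  Σ(formed) = 3360 kJ
ΔH = Σ(broken) − Σ(formed) = 2710 − 3360 = −650 kJ

ΔH ≈ −650 kJ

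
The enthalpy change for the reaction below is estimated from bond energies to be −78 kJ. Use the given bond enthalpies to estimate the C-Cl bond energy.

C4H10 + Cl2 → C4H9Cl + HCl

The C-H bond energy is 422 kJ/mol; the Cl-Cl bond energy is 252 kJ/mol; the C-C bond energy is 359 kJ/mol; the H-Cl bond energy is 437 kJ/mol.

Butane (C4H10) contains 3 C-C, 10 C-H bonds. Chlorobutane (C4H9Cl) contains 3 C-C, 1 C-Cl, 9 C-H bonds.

D(C-Cl) ≈ 315 kJ/mol

Let D be the C-Cl bond energy.
Σ(broken) = 3×359 + 10×422 + 1×252 = 5549
Σ(formed) = 3×359 + 1×D + 9×422 + 1×437 = 5312 + D
ΔH = Σ(broken) − Σ(formed) = (5549) − (5312 + D) = +237 − D
Setting this equal to −78 kJ gives D = 315 kJ/mol.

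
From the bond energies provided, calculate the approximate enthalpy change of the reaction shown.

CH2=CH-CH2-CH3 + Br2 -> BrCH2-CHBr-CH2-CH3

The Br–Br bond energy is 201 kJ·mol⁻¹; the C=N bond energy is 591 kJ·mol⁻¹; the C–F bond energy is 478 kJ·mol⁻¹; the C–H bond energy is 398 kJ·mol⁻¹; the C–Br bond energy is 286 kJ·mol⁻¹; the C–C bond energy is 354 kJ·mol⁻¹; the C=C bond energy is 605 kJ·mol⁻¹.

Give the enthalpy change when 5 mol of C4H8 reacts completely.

ΔH = −600 kJ

Bonds broken (reactants):
  Br–Br: 1 × 201 = 201
  C–C: 2 × 354 = 708
  C–H: 8 × 398 = 3184
  C=C: 1 × 605 = 605
  Σ(broken) = 4698 kJ
Bonds formed (products):
  C–Br: 2 × 286 = 572
  C–C: 3 × 354 = 1062
  C–H: 8 × 398 = 3184
  Σ(formed) = 4818 kJ
ΔH = Σ(broken) − Σ(formed) = 4698 − 4818 = −120 kJ
For 5× the reaction as written: 5 × (−120) = −600 kJ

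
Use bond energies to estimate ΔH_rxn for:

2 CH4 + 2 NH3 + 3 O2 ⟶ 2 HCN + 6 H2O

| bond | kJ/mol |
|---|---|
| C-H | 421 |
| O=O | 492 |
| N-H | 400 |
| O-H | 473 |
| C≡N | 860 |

ΔH ≈ −994 kJ

Bonds broken (reactants):
  C-H: 8 × 421 = 3368
  N-H: 6 × 400 = 2400
  O=O: 3 × 492 = 1476
  Σ(broken) = 7244 kJ
Bonds formed (products):
  C≡N: 2 × 860 = 1720
  C-H: 2 × 421 = 842
  O-H: 12 × 473 = 5676
  Σ(formed) = 8238 kJ
ΔH = Σ(broken) − Σ(formed) = 7244 − 8238 = −994 kJ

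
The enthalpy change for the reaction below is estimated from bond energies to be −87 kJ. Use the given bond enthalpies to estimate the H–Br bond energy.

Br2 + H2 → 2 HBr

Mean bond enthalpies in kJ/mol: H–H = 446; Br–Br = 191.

Let D be the H–Br bond energy.
Σ(broken) = 1×191 + 1×446 = 637
Σ(formed) = 2×D = 2D
ΔH = Σ(broken) − Σ(formed) = (637) − (2D) = +637 − 2D
Setting this equal to −87 kJ gives 2D = 724, so D = 362 kJ/mol.

D(H–Br) ≈ 362 kJ/mol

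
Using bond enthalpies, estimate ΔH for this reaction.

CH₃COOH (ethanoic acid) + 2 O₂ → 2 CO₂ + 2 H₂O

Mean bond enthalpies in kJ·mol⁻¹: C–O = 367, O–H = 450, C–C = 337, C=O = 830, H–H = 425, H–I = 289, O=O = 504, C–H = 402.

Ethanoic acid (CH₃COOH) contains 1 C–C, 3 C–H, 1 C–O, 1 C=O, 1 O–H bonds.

ΔH ≈ −922 kJ

Bonds broken (reactants):
  C–C: 1 × 337 = 337
  C–H: 3 × 402 = 1206
  C–O: 1 × 367 = 367
  C=O: 1 × 830 = 830
  O–H: 1 × 450 = 450
  O=O: 2 × 504 = 1008
  Σ(broken) = 4198 kJ
Bonds formed (products):
  C=O: 4 × 830 = 3320
  O–H: 4 × 450 = 1800
  Σ(formed) = 5120 kJ
ΔH = Σ(broken) − Σ(formed) = 4198 − 5120 = −922 kJ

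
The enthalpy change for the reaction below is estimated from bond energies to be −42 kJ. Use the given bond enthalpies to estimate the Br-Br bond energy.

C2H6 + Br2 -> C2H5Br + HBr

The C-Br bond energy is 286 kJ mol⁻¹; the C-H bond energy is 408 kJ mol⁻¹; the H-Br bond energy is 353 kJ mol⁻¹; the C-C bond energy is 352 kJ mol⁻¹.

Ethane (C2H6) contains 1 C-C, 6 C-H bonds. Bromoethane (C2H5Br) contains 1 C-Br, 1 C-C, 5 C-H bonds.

Let D be the Br-Br bond energy.
Σ(broken) = 1×D + 1×352 + 6×408 = 2800 + D
Σ(formed) = 1×286 + 1×352 + 5×408 + 1×353 = 3031
ΔH = Σ(broken) − Σ(formed) = (2800 + D) − (3031) = −231 + D
Setting this equal to −42 kJ gives D = 189 kJ/mol.

D(Br-Br) ≈ 189 kJ/mol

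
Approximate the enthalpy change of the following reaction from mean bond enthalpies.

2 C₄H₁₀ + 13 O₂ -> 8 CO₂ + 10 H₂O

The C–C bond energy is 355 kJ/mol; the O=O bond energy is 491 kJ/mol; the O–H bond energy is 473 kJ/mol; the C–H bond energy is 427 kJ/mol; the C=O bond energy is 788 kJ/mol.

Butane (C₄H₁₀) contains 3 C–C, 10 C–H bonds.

Bonds broken (reactants):
  C–C: 6 × 355 = 2130
  C–H: 20 × 427 = 8540
  O=O: 13 × 491 = 6383
  Σ(broken) = 17053 kJ
Bonds formed (products):
  C=O: 16 × 788 = 12608
  O–H: 20 × 473 = 9460
  Σ(formed) = 22068 kJ
ΔH = Σ(broken) − Σ(formed) = 17053 − 22068 = −5015 kJ

ΔH ≈ −5015 kJ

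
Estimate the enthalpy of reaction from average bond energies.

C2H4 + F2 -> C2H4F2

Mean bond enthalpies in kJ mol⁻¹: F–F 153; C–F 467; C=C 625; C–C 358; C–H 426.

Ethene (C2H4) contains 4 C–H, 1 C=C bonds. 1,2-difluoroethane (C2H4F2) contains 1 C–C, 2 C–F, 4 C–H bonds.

ΔH ≈ −514 kJ

Bonds broken (reactants):
  C–H: 4 × 426 = 1704
  C=C: 1 × 625 = 625
  F–F: 1 × 153 = 153
  Σ(broken) = 2482 kJ
Bonds formed (products):
  C–C: 1 × 358 = 358
  C–F: 2 × 467 = 934
  C–H: 4 × 426 = 1704
  Σ(formed) = 2996 kJ
ΔH = Σ(broken) − Σ(formed) = 2482 − 2996 = −514 kJ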